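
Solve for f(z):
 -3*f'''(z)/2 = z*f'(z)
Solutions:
 f(z) = C1 + Integral(C2*airyai(-2^(1/3)*3^(2/3)*z/3) + C3*airybi(-2^(1/3)*3^(2/3)*z/3), z)


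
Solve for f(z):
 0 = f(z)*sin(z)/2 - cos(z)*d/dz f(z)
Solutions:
 f(z) = C1/sqrt(cos(z))


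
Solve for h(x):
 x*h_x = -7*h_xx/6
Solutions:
 h(x) = C1 + C2*erf(sqrt(21)*x/7)


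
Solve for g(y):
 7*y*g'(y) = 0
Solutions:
 g(y) = C1


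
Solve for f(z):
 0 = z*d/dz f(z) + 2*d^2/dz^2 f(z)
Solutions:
 f(z) = C1 + C2*erf(z/2)


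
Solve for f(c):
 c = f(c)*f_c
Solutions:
 f(c) = -sqrt(C1 + c^2)
 f(c) = sqrt(C1 + c^2)


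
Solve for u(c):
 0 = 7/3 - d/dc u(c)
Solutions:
 u(c) = C1 + 7*c/3


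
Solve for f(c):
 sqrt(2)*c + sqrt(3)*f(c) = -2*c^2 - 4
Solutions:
 f(c) = -2*sqrt(3)*c^2/3 - sqrt(6)*c/3 - 4*sqrt(3)/3


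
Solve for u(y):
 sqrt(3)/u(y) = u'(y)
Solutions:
 u(y) = -sqrt(C1 + 2*sqrt(3)*y)
 u(y) = sqrt(C1 + 2*sqrt(3)*y)


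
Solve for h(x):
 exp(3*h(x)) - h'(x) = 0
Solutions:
 h(x) = log(-1/(C1 + 3*x))/3
 h(x) = log((-1/(C1 + x))^(1/3)*(-3^(2/3) - 3*3^(1/6)*I)/6)
 h(x) = log((-1/(C1 + x))^(1/3)*(-3^(2/3) + 3*3^(1/6)*I)/6)


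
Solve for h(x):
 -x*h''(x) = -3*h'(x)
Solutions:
 h(x) = C1 + C2*x^4


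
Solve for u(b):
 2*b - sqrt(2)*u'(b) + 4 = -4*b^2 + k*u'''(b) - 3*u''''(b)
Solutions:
 u(b) = C1 + C2*exp(b*(-2*2^(1/3)*k^2/(-2*k^3 + sqrt(-4*k^6 + (2*k^3 + 243*sqrt(2))^2) - 243*sqrt(2))^(1/3) + 2*k - 2^(2/3)*(-2*k^3 + sqrt(-4*k^6 + (2*k^3 + 243*sqrt(2))^2) - 243*sqrt(2))^(1/3))/18) + C3*exp(b*(-8*2^(1/3)*k^2/((-1 + sqrt(3)*I)*(-2*k^3 + sqrt(-4*k^6 + (2*k^3 + 243*sqrt(2))^2) - 243*sqrt(2))^(1/3)) + 4*k + 2^(2/3)*(-2*k^3 + sqrt(-4*k^6 + (2*k^3 + 243*sqrt(2))^2) - 243*sqrt(2))^(1/3) - 2^(2/3)*sqrt(3)*I*(-2*k^3 + sqrt(-4*k^6 + (2*k^3 + 243*sqrt(2))^2) - 243*sqrt(2))^(1/3))/36) + C4*exp(b*(8*2^(1/3)*k^2/((1 + sqrt(3)*I)*(-2*k^3 + sqrt(-4*k^6 + (2*k^3 + 243*sqrt(2))^2) - 243*sqrt(2))^(1/3)) + 4*k + 2^(2/3)*(-2*k^3 + sqrt(-4*k^6 + (2*k^3 + 243*sqrt(2))^2) - 243*sqrt(2))^(1/3) + 2^(2/3)*sqrt(3)*I*(-2*k^3 + sqrt(-4*k^6 + (2*k^3 + 243*sqrt(2))^2) - 243*sqrt(2))^(1/3))/36) + 2*sqrt(2)*b^3/3 + sqrt(2)*b^2/2 - 4*b*k + 2*sqrt(2)*b


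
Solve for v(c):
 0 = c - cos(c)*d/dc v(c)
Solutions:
 v(c) = C1 + Integral(c/cos(c), c)


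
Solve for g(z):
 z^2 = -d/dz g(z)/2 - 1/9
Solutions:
 g(z) = C1 - 2*z^3/3 - 2*z/9


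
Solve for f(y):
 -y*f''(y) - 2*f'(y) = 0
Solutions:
 f(y) = C1 + C2/y


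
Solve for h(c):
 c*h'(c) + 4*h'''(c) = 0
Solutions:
 h(c) = C1 + Integral(C2*airyai(-2^(1/3)*c/2) + C3*airybi(-2^(1/3)*c/2), c)


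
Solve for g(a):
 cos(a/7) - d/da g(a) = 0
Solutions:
 g(a) = C1 + 7*sin(a/7)


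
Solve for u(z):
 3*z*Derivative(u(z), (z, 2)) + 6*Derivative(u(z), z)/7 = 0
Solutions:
 u(z) = C1 + C2*z^(5/7)


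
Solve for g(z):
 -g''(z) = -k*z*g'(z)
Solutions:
 g(z) = Piecewise((-sqrt(2)*sqrt(pi)*C1*erf(sqrt(2)*z*sqrt(-k)/2)/(2*sqrt(-k)) - C2, (k > 0) | (k < 0)), (-C1*z - C2, True))


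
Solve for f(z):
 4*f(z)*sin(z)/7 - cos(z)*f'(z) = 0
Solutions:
 f(z) = C1/cos(z)^(4/7)


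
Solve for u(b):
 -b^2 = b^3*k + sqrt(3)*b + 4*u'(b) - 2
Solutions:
 u(b) = C1 - b^4*k/16 - b^3/12 - sqrt(3)*b^2/8 + b/2


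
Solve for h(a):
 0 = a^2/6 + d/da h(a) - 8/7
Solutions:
 h(a) = C1 - a^3/18 + 8*a/7


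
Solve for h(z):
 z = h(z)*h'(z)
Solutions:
 h(z) = -sqrt(C1 + z^2)
 h(z) = sqrt(C1 + z^2)


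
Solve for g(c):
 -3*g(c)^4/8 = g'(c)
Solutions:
 g(c) = (-3^(2/3)/3 - 3^(1/6)*I)*(1/(C1 + 3*c))^(1/3)
 g(c) = (-3^(2/3)/3 + 3^(1/6)*I)*(1/(C1 + 3*c))^(1/3)
 g(c) = 2*(1/(C1 + 9*c))^(1/3)


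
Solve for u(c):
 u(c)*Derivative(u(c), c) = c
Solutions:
 u(c) = -sqrt(C1 + c^2)
 u(c) = sqrt(C1 + c^2)


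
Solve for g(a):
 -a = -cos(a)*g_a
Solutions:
 g(a) = C1 + Integral(a/cos(a), a)


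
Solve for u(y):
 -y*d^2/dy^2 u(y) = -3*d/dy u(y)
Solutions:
 u(y) = C1 + C2*y^4


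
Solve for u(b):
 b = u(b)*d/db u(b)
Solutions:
 u(b) = -sqrt(C1 + b^2)
 u(b) = sqrt(C1 + b^2)


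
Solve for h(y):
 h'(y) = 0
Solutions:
 h(y) = C1


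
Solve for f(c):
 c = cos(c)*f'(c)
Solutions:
 f(c) = C1 + Integral(c/cos(c), c)


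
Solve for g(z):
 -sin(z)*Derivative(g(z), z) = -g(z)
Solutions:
 g(z) = C1*sqrt(cos(z) - 1)/sqrt(cos(z) + 1)


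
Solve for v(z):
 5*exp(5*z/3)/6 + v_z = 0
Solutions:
 v(z) = C1 - exp(5*z/3)/2


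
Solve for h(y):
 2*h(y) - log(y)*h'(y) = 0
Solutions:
 h(y) = C1*exp(2*li(y))


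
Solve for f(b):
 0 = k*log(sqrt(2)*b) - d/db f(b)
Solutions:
 f(b) = C1 + b*k*log(b) - b*k + b*k*log(2)/2


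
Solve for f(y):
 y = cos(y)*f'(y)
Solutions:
 f(y) = C1 + Integral(y/cos(y), y)


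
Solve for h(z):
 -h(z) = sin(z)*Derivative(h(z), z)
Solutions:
 h(z) = C1*sqrt(cos(z) + 1)/sqrt(cos(z) - 1)


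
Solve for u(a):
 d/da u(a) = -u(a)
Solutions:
 u(a) = C1*exp(-a)


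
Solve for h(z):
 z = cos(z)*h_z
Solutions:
 h(z) = C1 + Integral(z/cos(z), z)


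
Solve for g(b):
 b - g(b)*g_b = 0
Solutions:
 g(b) = -sqrt(C1 + b^2)
 g(b) = sqrt(C1 + b^2)


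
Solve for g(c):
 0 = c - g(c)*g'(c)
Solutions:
 g(c) = -sqrt(C1 + c^2)
 g(c) = sqrt(C1 + c^2)


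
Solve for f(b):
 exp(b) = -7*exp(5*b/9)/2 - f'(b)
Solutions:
 f(b) = C1 - 63*exp(5*b/9)/10 - exp(b)


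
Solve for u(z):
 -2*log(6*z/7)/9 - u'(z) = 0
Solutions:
 u(z) = C1 - 2*z*log(z)/9 - 2*z*log(6)/9 + 2*z/9 + 2*z*log(7)/9


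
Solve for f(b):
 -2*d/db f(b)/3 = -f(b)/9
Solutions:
 f(b) = C1*exp(b/6)


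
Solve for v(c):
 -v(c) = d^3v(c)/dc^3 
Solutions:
 v(c) = C3*exp(-c) + (C1*sin(sqrt(3)*c/2) + C2*cos(sqrt(3)*c/2))*exp(c/2)


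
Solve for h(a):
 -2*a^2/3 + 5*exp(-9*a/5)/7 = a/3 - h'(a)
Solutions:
 h(a) = C1 + 2*a^3/9 + a^2/6 + 25*exp(-9*a/5)/63


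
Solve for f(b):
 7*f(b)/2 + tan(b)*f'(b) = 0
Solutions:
 f(b) = C1/sin(b)^(7/2)


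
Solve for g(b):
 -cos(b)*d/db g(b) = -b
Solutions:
 g(b) = C1 + Integral(b/cos(b), b)


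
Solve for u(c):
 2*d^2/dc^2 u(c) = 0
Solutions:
 u(c) = C1 + C2*c


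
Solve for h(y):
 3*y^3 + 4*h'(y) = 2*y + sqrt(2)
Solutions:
 h(y) = C1 - 3*y^4/16 + y^2/4 + sqrt(2)*y/4


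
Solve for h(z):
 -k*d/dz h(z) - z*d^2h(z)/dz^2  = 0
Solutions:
 h(z) = C1 + z^(1 - re(k))*(C2*sin(log(z)*Abs(im(k))) + C3*cos(log(z)*im(k)))


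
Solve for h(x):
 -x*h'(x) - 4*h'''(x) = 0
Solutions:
 h(x) = C1 + Integral(C2*airyai(-2^(1/3)*x/2) + C3*airybi(-2^(1/3)*x/2), x)


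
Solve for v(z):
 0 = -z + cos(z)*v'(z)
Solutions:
 v(z) = C1 + Integral(z/cos(z), z)


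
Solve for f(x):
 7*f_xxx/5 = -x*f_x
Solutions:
 f(x) = C1 + Integral(C2*airyai(-5^(1/3)*7^(2/3)*x/7) + C3*airybi(-5^(1/3)*7^(2/3)*x/7), x)


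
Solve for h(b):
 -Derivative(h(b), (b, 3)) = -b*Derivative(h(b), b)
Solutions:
 h(b) = C1 + Integral(C2*airyai(b) + C3*airybi(b), b)


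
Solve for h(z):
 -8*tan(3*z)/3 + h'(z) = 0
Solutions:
 h(z) = C1 - 8*log(cos(3*z))/9


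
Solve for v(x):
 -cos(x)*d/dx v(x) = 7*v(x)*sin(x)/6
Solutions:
 v(x) = C1*cos(x)^(7/6)


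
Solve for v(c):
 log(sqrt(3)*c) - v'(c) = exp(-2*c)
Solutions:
 v(c) = C1 + c*log(c) + c*(-1 + log(3)/2) + exp(-2*c)/2


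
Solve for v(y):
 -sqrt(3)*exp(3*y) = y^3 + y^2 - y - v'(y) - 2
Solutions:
 v(y) = C1 + y^4/4 + y^3/3 - y^2/2 - 2*y + sqrt(3)*exp(3*y)/3


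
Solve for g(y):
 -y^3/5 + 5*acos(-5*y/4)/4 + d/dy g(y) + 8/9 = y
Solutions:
 g(y) = C1 + y^4/20 + y^2/2 - 5*y*acos(-5*y/4)/4 - 8*y/9 - sqrt(16 - 25*y^2)/4


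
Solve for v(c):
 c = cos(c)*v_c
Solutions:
 v(c) = C1 + Integral(c/cos(c), c)


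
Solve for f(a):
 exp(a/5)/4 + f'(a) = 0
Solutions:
 f(a) = C1 - 5*exp(a/5)/4


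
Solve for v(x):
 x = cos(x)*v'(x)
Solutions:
 v(x) = C1 + Integral(x/cos(x), x)


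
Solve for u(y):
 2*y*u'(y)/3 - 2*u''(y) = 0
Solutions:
 u(y) = C1 + C2*erfi(sqrt(6)*y/6)


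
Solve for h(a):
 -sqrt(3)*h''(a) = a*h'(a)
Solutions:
 h(a) = C1 + C2*erf(sqrt(2)*3^(3/4)*a/6)


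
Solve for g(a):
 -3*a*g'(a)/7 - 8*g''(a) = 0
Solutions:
 g(a) = C1 + C2*erf(sqrt(21)*a/28)


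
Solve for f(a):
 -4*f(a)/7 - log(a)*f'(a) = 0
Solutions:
 f(a) = C1*exp(-4*li(a)/7)


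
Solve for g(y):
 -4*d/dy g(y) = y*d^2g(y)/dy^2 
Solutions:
 g(y) = C1 + C2/y^3


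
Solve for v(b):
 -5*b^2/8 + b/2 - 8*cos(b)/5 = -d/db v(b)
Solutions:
 v(b) = C1 + 5*b^3/24 - b^2/4 + 8*sin(b)/5


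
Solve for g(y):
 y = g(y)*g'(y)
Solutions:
 g(y) = -sqrt(C1 + y^2)
 g(y) = sqrt(C1 + y^2)


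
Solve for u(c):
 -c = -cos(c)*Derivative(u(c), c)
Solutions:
 u(c) = C1 + Integral(c/cos(c), c)


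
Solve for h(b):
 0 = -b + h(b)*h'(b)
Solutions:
 h(b) = -sqrt(C1 + b^2)
 h(b) = sqrt(C1 + b^2)


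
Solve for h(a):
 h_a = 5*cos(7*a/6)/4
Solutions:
 h(a) = C1 + 15*sin(7*a/6)/14


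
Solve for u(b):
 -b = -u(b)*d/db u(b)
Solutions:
 u(b) = -sqrt(C1 + b^2)
 u(b) = sqrt(C1 + b^2)


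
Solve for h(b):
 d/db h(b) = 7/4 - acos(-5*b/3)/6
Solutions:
 h(b) = C1 - b*acos(-5*b/3)/6 + 7*b/4 - sqrt(9 - 25*b^2)/30


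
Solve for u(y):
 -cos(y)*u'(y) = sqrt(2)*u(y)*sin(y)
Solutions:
 u(y) = C1*cos(y)^(sqrt(2))


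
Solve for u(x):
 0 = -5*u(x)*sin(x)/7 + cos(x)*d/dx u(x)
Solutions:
 u(x) = C1/cos(x)^(5/7)


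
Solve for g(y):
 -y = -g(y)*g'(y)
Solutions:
 g(y) = -sqrt(C1 + y^2)
 g(y) = sqrt(C1 + y^2)


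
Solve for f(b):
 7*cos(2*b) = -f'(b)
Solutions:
 f(b) = C1 - 7*sin(2*b)/2


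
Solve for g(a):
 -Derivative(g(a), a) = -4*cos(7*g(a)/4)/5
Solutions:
 -4*a/5 - 2*log(sin(7*g(a)/4) - 1)/7 + 2*log(sin(7*g(a)/4) + 1)/7 = C1


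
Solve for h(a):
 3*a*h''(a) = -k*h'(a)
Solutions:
 h(a) = C1 + a^(1 - re(k)/3)*(C2*sin(log(a)*Abs(im(k))/3) + C3*cos(log(a)*im(k)/3))


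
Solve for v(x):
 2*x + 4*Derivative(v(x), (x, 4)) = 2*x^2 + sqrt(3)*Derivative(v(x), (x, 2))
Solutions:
 v(x) = C1 + C2*x + C3*exp(-3^(1/4)*x/2) + C4*exp(3^(1/4)*x/2) - sqrt(3)*x^4/18 + sqrt(3)*x^3/9 - 8*x^2/3


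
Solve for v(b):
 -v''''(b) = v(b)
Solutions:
 v(b) = (C1*sin(sqrt(2)*b/2) + C2*cos(sqrt(2)*b/2))*exp(-sqrt(2)*b/2) + (C3*sin(sqrt(2)*b/2) + C4*cos(sqrt(2)*b/2))*exp(sqrt(2)*b/2)


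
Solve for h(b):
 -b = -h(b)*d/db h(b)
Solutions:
 h(b) = -sqrt(C1 + b^2)
 h(b) = sqrt(C1 + b^2)


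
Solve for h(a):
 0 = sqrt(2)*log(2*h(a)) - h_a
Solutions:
 -sqrt(2)*Integral(1/(log(_y) + log(2)), (_y, h(a)))/2 = C1 - a


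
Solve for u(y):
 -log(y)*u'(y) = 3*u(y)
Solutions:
 u(y) = C1*exp(-3*li(y))


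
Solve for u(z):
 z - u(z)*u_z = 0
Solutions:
 u(z) = -sqrt(C1 + z^2)
 u(z) = sqrt(C1 + z^2)


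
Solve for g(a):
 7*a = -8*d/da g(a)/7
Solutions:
 g(a) = C1 - 49*a^2/16


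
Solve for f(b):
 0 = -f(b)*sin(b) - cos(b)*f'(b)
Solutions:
 f(b) = C1*cos(b)


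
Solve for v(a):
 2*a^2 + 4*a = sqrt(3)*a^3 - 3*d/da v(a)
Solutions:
 v(a) = C1 + sqrt(3)*a^4/12 - 2*a^3/9 - 2*a^2/3


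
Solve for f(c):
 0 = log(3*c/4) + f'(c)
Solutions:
 f(c) = C1 - c*log(c) + c*log(4/3) + c


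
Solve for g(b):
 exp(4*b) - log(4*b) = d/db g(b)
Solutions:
 g(b) = C1 - b*log(b) + b*(1 - 2*log(2)) + exp(4*b)/4


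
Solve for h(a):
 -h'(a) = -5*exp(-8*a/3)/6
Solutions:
 h(a) = C1 - 5*exp(-8*a/3)/16


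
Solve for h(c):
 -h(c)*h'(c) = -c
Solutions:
 h(c) = -sqrt(C1 + c^2)
 h(c) = sqrt(C1 + c^2)


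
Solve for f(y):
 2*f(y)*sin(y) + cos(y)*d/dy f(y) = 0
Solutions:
 f(y) = C1*cos(y)^2


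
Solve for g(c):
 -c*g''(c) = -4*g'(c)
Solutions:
 g(c) = C1 + C2*c^5


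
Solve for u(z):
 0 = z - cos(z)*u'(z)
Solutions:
 u(z) = C1 + Integral(z/cos(z), z)


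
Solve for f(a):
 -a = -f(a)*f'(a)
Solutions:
 f(a) = -sqrt(C1 + a^2)
 f(a) = sqrt(C1 + a^2)


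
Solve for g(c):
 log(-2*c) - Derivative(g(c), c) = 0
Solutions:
 g(c) = C1 + c*log(-c) + c*(-1 + log(2))


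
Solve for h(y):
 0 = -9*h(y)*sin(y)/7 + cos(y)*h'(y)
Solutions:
 h(y) = C1/cos(y)^(9/7)


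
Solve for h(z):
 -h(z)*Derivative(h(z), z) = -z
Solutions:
 h(z) = -sqrt(C1 + z^2)
 h(z) = sqrt(C1 + z^2)


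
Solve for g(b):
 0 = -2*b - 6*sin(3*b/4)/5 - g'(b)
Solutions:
 g(b) = C1 - b^2 + 8*cos(3*b/4)/5


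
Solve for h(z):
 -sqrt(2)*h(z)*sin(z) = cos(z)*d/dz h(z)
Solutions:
 h(z) = C1*cos(z)^(sqrt(2))


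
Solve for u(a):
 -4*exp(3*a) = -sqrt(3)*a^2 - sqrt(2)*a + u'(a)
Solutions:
 u(a) = C1 + sqrt(3)*a^3/3 + sqrt(2)*a^2/2 - 4*exp(3*a)/3


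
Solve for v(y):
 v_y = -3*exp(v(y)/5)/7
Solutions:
 v(y) = 5*log(1/(C1 + 3*y)) + 5*log(35)


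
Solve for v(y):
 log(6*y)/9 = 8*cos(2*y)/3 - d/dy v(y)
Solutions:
 v(y) = C1 - y*log(y)/9 - y*log(6)/9 + y/9 + 4*sin(2*y)/3


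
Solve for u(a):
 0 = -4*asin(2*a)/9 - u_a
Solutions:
 u(a) = C1 - 4*a*asin(2*a)/9 - 2*sqrt(1 - 4*a^2)/9


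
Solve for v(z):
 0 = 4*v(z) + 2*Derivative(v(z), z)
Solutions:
 v(z) = C1*exp(-2*z)


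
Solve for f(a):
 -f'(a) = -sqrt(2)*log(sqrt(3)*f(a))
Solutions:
 -sqrt(2)*Integral(1/(2*log(_y) + log(3)), (_y, f(a))) = C1 - a


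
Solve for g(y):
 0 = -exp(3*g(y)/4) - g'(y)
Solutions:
 g(y) = 4*log(1/(C1 + 3*y))/3 + 8*log(2)/3
 g(y) = 4*log((-6^(2/3) - 3*2^(2/3)*3^(1/6)*I)*(1/(C1 + y))^(1/3)/6)
 g(y) = 4*log((-6^(2/3) + 3*2^(2/3)*3^(1/6)*I)*(1/(C1 + y))^(1/3)/6)


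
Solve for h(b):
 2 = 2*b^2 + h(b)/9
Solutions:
 h(b) = 18 - 18*b^2


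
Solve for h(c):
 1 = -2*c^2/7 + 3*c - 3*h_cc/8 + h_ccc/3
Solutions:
 h(c) = C1 + C2*c + C3*exp(9*c/8) - 4*c^4/63 + 628*c^3/567 + 2756*c^2/1701


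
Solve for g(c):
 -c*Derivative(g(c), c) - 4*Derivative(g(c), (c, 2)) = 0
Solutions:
 g(c) = C1 + C2*erf(sqrt(2)*c/4)


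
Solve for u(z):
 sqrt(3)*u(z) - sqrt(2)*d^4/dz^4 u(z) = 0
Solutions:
 u(z) = C1*exp(-2^(7/8)*3^(1/8)*z/2) + C2*exp(2^(7/8)*3^(1/8)*z/2) + C3*sin(2^(7/8)*3^(1/8)*z/2) + C4*cos(2^(7/8)*3^(1/8)*z/2)


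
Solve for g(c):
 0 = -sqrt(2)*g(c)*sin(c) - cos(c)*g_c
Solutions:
 g(c) = C1*cos(c)^(sqrt(2))


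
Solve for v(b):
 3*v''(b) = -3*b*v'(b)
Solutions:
 v(b) = C1 + C2*erf(sqrt(2)*b/2)


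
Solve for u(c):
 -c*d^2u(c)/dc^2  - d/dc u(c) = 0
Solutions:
 u(c) = C1 + C2*log(c)


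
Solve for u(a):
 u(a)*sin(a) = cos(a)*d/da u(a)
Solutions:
 u(a) = C1/cos(a)


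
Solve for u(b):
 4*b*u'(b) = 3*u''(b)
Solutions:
 u(b) = C1 + C2*erfi(sqrt(6)*b/3)


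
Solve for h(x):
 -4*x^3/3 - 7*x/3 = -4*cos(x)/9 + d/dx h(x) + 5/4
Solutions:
 h(x) = C1 - x^4/3 - 7*x^2/6 - 5*x/4 + 4*sin(x)/9


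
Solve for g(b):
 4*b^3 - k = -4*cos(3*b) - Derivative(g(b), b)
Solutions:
 g(b) = C1 - b^4 + b*k - 4*sin(3*b)/3


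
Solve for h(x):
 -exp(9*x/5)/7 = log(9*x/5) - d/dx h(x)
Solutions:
 h(x) = C1 + x*log(x) + x*(-log(5) - 1 + 2*log(3)) + 5*exp(9*x/5)/63


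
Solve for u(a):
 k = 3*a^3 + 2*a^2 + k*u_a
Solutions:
 u(a) = C1 - 3*a^4/(4*k) - 2*a^3/(3*k) + a


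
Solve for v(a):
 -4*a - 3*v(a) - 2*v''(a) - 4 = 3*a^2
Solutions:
 v(a) = C1*sin(sqrt(6)*a/2) + C2*cos(sqrt(6)*a/2) - a^2 - 4*a/3


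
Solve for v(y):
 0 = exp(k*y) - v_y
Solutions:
 v(y) = C1 + exp(k*y)/k


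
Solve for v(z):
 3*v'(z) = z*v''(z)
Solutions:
 v(z) = C1 + C2*z^4


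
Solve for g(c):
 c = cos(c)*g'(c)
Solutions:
 g(c) = C1 + Integral(c/cos(c), c)


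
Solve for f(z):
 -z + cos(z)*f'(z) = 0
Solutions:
 f(z) = C1 + Integral(z/cos(z), z)


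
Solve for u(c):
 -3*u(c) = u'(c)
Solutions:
 u(c) = C1*exp(-3*c)


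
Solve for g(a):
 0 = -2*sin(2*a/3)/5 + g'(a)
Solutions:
 g(a) = C1 - 3*cos(2*a/3)/5


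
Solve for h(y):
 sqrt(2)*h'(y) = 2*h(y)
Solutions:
 h(y) = C1*exp(sqrt(2)*y)


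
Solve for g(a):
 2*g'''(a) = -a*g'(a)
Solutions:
 g(a) = C1 + Integral(C2*airyai(-2^(2/3)*a/2) + C3*airybi(-2^(2/3)*a/2), a)


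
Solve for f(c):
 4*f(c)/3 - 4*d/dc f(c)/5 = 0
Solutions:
 f(c) = C1*exp(5*c/3)


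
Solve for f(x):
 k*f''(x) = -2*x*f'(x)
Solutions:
 f(x) = C1 + C2*sqrt(k)*erf(x*sqrt(1/k))


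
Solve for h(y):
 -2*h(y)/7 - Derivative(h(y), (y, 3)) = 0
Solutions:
 h(y) = C3*exp(-2^(1/3)*7^(2/3)*y/7) + (C1*sin(2^(1/3)*sqrt(3)*7^(2/3)*y/14) + C2*cos(2^(1/3)*sqrt(3)*7^(2/3)*y/14))*exp(2^(1/3)*7^(2/3)*y/14)


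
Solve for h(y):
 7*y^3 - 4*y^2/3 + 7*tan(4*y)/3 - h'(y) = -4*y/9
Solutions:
 h(y) = C1 + 7*y^4/4 - 4*y^3/9 + 2*y^2/9 - 7*log(cos(4*y))/12


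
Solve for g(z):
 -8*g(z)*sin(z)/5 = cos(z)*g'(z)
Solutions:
 g(z) = C1*cos(z)^(8/5)


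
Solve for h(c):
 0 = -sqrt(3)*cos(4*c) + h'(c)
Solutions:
 h(c) = C1 + sqrt(3)*sin(4*c)/4


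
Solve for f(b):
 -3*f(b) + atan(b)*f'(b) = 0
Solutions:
 f(b) = C1*exp(3*Integral(1/atan(b), b))


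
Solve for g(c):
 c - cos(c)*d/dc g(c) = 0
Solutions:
 g(c) = C1 + Integral(c/cos(c), c)


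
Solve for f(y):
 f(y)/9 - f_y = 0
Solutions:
 f(y) = C1*exp(y/9)


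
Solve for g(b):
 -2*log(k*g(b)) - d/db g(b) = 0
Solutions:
 li(k*g(b))/k = C1 - 2*b


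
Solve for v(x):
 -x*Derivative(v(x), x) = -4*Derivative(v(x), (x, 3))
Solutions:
 v(x) = C1 + Integral(C2*airyai(2^(1/3)*x/2) + C3*airybi(2^(1/3)*x/2), x)


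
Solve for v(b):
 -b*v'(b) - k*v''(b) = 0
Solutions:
 v(b) = C1 + C2*sqrt(k)*erf(sqrt(2)*b*sqrt(1/k)/2)


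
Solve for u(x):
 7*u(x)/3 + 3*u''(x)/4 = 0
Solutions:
 u(x) = C1*sin(2*sqrt(7)*x/3) + C2*cos(2*sqrt(7)*x/3)


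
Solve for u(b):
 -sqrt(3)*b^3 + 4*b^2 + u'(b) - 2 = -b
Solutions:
 u(b) = C1 + sqrt(3)*b^4/4 - 4*b^3/3 - b^2/2 + 2*b


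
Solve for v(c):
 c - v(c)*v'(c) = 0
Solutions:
 v(c) = -sqrt(C1 + c^2)
 v(c) = sqrt(C1 + c^2)


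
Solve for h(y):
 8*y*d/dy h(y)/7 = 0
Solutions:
 h(y) = C1


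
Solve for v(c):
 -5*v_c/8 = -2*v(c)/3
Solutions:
 v(c) = C1*exp(16*c/15)


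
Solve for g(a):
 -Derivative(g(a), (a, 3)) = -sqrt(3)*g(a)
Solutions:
 g(a) = C3*exp(3^(1/6)*a) + (C1*sin(3^(2/3)*a/2) + C2*cos(3^(2/3)*a/2))*exp(-3^(1/6)*a/2)


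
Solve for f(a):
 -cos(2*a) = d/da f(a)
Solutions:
 f(a) = C1 - sin(2*a)/2


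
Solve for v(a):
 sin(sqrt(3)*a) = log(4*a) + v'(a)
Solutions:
 v(a) = C1 - a*log(a) - 2*a*log(2) + a - sqrt(3)*cos(sqrt(3)*a)/3


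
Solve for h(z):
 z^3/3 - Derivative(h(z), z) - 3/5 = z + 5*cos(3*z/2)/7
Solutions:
 h(z) = C1 + z^4/12 - z^2/2 - 3*z/5 - 10*sin(3*z/2)/21


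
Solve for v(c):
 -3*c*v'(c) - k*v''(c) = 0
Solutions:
 v(c) = C1 + C2*sqrt(k)*erf(sqrt(6)*c*sqrt(1/k)/2)


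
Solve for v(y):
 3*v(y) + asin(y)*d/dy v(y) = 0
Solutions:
 v(y) = C1*exp(-3*Integral(1/asin(y), y))


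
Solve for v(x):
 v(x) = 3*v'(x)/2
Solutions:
 v(x) = C1*exp(2*x/3)


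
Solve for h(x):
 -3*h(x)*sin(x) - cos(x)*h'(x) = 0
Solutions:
 h(x) = C1*cos(x)^3


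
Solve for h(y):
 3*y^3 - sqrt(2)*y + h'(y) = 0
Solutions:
 h(y) = C1 - 3*y^4/4 + sqrt(2)*y^2/2


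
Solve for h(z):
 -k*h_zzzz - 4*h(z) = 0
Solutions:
 h(z) = C1*exp(-sqrt(2)*z*(-1/k)^(1/4)) + C2*exp(sqrt(2)*z*(-1/k)^(1/4)) + C3*exp(-sqrt(2)*I*z*(-1/k)^(1/4)) + C4*exp(sqrt(2)*I*z*(-1/k)^(1/4))


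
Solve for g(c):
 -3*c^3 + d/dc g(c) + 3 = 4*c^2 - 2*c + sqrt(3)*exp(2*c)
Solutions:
 g(c) = C1 + 3*c^4/4 + 4*c^3/3 - c^2 - 3*c + sqrt(3)*exp(2*c)/2


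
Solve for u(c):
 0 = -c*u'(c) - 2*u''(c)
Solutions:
 u(c) = C1 + C2*erf(c/2)


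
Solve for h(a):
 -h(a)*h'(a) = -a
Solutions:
 h(a) = -sqrt(C1 + a^2)
 h(a) = sqrt(C1 + a^2)


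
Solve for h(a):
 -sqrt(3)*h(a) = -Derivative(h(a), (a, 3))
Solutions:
 h(a) = C3*exp(3^(1/6)*a) + (C1*sin(3^(2/3)*a/2) + C2*cos(3^(2/3)*a/2))*exp(-3^(1/6)*a/2)


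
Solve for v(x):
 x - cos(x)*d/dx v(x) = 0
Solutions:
 v(x) = C1 + Integral(x/cos(x), x)


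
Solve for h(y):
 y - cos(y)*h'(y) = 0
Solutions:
 h(y) = C1 + Integral(y/cos(y), y)


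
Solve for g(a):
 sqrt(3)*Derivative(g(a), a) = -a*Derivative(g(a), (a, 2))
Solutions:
 g(a) = C1 + C2*a^(1 - sqrt(3))


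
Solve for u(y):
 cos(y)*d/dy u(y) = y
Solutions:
 u(y) = C1 + Integral(y/cos(y), y)


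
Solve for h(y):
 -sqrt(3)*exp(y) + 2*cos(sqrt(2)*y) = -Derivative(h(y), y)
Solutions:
 h(y) = C1 + sqrt(3)*exp(y) - sqrt(2)*sin(sqrt(2)*y)


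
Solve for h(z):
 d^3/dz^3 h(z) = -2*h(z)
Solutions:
 h(z) = C3*exp(-2^(1/3)*z) + (C1*sin(2^(1/3)*sqrt(3)*z/2) + C2*cos(2^(1/3)*sqrt(3)*z/2))*exp(2^(1/3)*z/2)


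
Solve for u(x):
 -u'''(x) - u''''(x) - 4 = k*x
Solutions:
 u(x) = C1 + C2*x + C3*x^2 + C4*exp(-x) - k*x^4/24 + x^3*(k - 4)/6


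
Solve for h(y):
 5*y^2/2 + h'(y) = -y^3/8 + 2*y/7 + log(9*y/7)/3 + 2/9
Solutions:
 h(y) = C1 - y^4/32 - 5*y^3/6 + y^2/7 + y*log(y)/3 - y*log(7)/3 - y/9 + 2*y*log(3)/3


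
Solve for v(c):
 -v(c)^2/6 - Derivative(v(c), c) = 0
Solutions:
 v(c) = 6/(C1 + c)


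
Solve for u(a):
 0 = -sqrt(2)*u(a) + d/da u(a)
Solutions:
 u(a) = C1*exp(sqrt(2)*a)


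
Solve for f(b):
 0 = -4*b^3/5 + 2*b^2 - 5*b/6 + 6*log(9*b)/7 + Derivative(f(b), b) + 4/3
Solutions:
 f(b) = C1 + b^4/5 - 2*b^3/3 + 5*b^2/12 - 6*b*log(b)/7 - 12*b*log(3)/7 - 10*b/21


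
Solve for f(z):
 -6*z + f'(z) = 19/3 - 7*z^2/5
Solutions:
 f(z) = C1 - 7*z^3/15 + 3*z^2 + 19*z/3


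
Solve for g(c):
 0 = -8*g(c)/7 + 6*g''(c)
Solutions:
 g(c) = C1*exp(-2*sqrt(21)*c/21) + C2*exp(2*sqrt(21)*c/21)


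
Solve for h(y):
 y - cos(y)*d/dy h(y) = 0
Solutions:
 h(y) = C1 + Integral(y/cos(y), y)


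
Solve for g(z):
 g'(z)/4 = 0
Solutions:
 g(z) = C1


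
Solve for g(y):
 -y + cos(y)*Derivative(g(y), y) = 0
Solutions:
 g(y) = C1 + Integral(y/cos(y), y)


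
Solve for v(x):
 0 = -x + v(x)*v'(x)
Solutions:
 v(x) = -sqrt(C1 + x^2)
 v(x) = sqrt(C1 + x^2)


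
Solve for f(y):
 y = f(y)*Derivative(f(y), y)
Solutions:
 f(y) = -sqrt(C1 + y^2)
 f(y) = sqrt(C1 + y^2)


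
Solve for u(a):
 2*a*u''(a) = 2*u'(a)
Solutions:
 u(a) = C1 + C2*a^2


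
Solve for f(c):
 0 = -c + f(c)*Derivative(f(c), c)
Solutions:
 f(c) = -sqrt(C1 + c^2)
 f(c) = sqrt(C1 + c^2)


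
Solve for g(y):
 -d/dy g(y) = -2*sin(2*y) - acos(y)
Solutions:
 g(y) = C1 + y*acos(y) - sqrt(1 - y^2) - cos(2*y)


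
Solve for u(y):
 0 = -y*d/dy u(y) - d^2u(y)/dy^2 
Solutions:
 u(y) = C1 + C2*erf(sqrt(2)*y/2)


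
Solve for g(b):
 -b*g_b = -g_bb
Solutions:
 g(b) = C1 + C2*erfi(sqrt(2)*b/2)


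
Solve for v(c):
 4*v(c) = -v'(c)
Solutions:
 v(c) = C1*exp(-4*c)


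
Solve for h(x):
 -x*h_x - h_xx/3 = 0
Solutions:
 h(x) = C1 + C2*erf(sqrt(6)*x/2)


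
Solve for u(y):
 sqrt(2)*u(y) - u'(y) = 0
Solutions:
 u(y) = C1*exp(sqrt(2)*y)


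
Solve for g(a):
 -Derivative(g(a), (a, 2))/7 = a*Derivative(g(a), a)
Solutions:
 g(a) = C1 + C2*erf(sqrt(14)*a/2)


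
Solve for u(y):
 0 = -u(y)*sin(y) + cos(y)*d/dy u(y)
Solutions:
 u(y) = C1/cos(y)


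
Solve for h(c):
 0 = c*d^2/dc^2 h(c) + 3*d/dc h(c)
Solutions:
 h(c) = C1 + C2/c^2


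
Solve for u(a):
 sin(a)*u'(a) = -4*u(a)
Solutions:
 u(a) = C1*(cos(a)^2 + 2*cos(a) + 1)/(cos(a)^2 - 2*cos(a) + 1)


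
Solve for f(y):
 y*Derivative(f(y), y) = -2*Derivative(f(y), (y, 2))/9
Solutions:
 f(y) = C1 + C2*erf(3*y/2)


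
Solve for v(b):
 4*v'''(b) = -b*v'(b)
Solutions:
 v(b) = C1 + Integral(C2*airyai(-2^(1/3)*b/2) + C3*airybi(-2^(1/3)*b/2), b)


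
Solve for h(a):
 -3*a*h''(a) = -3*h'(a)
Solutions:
 h(a) = C1 + C2*a^2


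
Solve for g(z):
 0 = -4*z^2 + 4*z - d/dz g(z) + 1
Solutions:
 g(z) = C1 - 4*z^3/3 + 2*z^2 + z


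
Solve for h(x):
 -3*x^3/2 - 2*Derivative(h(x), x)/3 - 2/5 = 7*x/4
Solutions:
 h(x) = C1 - 9*x^4/16 - 21*x^2/16 - 3*x/5


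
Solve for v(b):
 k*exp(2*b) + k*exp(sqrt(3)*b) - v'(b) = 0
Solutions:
 v(b) = C1 + k*exp(2*b)/2 + sqrt(3)*k*exp(sqrt(3)*b)/3


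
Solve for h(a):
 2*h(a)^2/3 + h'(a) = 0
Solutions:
 h(a) = 3/(C1 + 2*a)


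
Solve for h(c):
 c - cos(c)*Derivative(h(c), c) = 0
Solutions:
 h(c) = C1 + Integral(c/cos(c), c)


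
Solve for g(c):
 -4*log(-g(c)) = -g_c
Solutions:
 -li(-g(c)) = C1 + 4*c


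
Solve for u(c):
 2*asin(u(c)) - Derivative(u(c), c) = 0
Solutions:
 Integral(1/asin(_y), (_y, u(c))) = C1 + 2*c


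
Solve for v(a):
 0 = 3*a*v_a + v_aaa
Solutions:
 v(a) = C1 + Integral(C2*airyai(-3^(1/3)*a) + C3*airybi(-3^(1/3)*a), a)


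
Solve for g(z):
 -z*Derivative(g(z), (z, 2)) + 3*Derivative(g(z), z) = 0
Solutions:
 g(z) = C1 + C2*z^4


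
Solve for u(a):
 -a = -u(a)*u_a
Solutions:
 u(a) = -sqrt(C1 + a^2)
 u(a) = sqrt(C1 + a^2)


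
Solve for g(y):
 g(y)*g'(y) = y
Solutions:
 g(y) = -sqrt(C1 + y^2)
 g(y) = sqrt(C1 + y^2)


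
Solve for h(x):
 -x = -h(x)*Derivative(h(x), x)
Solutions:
 h(x) = -sqrt(C1 + x^2)
 h(x) = sqrt(C1 + x^2)


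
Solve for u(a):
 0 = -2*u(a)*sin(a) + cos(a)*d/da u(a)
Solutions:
 u(a) = C1/cos(a)^2


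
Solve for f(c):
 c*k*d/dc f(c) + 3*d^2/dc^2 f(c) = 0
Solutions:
 f(c) = Piecewise((-sqrt(6)*sqrt(pi)*C1*erf(sqrt(6)*c*sqrt(k)/6)/(2*sqrt(k)) - C2, (k > 0) | (k < 0)), (-C1*c - C2, True))


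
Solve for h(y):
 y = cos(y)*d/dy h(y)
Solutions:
 h(y) = C1 + Integral(y/cos(y), y)


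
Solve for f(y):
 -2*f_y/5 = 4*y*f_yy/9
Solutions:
 f(y) = C1 + C2*y^(1/10)


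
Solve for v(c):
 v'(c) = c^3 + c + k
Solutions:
 v(c) = C1 + c^4/4 + c^2/2 + c*k


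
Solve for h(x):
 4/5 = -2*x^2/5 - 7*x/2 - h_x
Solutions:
 h(x) = C1 - 2*x^3/15 - 7*x^2/4 - 4*x/5


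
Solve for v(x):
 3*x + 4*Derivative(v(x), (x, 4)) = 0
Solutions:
 v(x) = C1 + C2*x + C3*x^2 + C4*x^3 - x^5/160


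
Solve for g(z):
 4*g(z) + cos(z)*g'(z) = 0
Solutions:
 g(z) = C1*(sin(z)^2 - 2*sin(z) + 1)/(sin(z)^2 + 2*sin(z) + 1)


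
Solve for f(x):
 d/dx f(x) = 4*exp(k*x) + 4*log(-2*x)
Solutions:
 f(x) = C1 + 4*x*log(-x) + 4*x*(-1 + log(2)) + Piecewise((4*exp(k*x)/k, Ne(k, 0)), (4*x, True))


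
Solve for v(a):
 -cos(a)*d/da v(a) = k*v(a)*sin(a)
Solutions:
 v(a) = C1*exp(k*log(cos(a)))


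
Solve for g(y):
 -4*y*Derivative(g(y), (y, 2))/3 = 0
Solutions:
 g(y) = C1 + C2*y


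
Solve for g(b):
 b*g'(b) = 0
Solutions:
 g(b) = C1


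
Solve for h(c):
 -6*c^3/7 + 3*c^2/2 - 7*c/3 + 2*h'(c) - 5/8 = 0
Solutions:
 h(c) = C1 + 3*c^4/28 - c^3/4 + 7*c^2/12 + 5*c/16


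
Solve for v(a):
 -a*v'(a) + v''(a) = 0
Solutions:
 v(a) = C1 + C2*erfi(sqrt(2)*a/2)


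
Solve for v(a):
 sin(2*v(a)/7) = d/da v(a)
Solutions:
 -a + 7*log(cos(2*v(a)/7) - 1)/4 - 7*log(cos(2*v(a)/7) + 1)/4 = C1


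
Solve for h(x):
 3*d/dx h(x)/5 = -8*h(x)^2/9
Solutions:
 h(x) = 27/(C1 + 40*x)


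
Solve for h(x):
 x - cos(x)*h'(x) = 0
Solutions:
 h(x) = C1 + Integral(x/cos(x), x)


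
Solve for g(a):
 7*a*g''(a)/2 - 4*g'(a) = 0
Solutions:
 g(a) = C1 + C2*a^(15/7)


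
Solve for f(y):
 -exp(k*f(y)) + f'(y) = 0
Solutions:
 f(y) = Piecewise((log(-1/(C1*k + k*y))/k, Ne(k, 0)), (nan, True))
 f(y) = Piecewise((C1 + y, Eq(k, 0)), (nan, True))


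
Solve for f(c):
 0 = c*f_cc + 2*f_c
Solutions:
 f(c) = C1 + C2/c


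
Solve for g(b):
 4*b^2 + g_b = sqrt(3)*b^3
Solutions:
 g(b) = C1 + sqrt(3)*b^4/4 - 4*b^3/3


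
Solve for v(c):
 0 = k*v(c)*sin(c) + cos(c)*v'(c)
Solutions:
 v(c) = C1*exp(k*log(cos(c)))


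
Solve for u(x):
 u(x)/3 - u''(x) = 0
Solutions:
 u(x) = C1*exp(-sqrt(3)*x/3) + C2*exp(sqrt(3)*x/3)


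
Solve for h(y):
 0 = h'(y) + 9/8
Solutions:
 h(y) = C1 - 9*y/8


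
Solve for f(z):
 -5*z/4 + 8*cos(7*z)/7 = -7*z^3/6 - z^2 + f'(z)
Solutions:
 f(z) = C1 + 7*z^4/24 + z^3/3 - 5*z^2/8 + 8*sin(7*z)/49


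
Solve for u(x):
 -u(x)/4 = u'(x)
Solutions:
 u(x) = C1*exp(-x/4)


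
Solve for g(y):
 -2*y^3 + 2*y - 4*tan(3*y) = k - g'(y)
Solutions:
 g(y) = C1 + k*y + y^4/2 - y^2 - 4*log(cos(3*y))/3


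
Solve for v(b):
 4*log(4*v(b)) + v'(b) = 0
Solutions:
 Integral(1/(log(_y) + 2*log(2)), (_y, v(b)))/4 = C1 - b


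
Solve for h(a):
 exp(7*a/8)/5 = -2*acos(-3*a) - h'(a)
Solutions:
 h(a) = C1 - 2*a*acos(-3*a) - 2*sqrt(1 - 9*a^2)/3 - 8*exp(7*a/8)/35


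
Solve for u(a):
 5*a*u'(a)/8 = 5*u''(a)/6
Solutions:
 u(a) = C1 + C2*erfi(sqrt(6)*a/4)


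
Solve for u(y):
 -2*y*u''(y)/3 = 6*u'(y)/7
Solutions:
 u(y) = C1 + C2/y^(2/7)


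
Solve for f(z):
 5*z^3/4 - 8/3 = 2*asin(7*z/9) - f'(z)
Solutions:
 f(z) = C1 - 5*z^4/16 + 2*z*asin(7*z/9) + 8*z/3 + 2*sqrt(81 - 49*z^2)/7


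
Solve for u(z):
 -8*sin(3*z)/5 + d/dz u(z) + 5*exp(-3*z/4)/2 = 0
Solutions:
 u(z) = C1 - 8*cos(3*z)/15 + 10*exp(-3*z/4)/3


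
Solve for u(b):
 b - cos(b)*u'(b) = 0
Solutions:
 u(b) = C1 + Integral(b/cos(b), b)


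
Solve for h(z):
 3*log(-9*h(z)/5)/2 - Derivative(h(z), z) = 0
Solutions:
 -2*Integral(1/(log(-_y) - log(5) + 2*log(3)), (_y, h(z)))/3 = C1 - z


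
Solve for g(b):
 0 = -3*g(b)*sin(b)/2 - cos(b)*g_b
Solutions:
 g(b) = C1*cos(b)^(3/2)


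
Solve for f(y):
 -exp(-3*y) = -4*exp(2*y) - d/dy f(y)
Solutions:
 f(y) = C1 - 2*exp(2*y) - exp(-3*y)/3


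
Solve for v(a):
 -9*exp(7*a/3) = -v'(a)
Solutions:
 v(a) = C1 + 27*exp(7*a/3)/7


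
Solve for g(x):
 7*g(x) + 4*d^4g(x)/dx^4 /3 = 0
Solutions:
 g(x) = (C1*sin(21^(1/4)*x/2) + C2*cos(21^(1/4)*x/2))*exp(-21^(1/4)*x/2) + (C3*sin(21^(1/4)*x/2) + C4*cos(21^(1/4)*x/2))*exp(21^(1/4)*x/2)


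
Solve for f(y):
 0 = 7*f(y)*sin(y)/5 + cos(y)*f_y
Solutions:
 f(y) = C1*cos(y)^(7/5)


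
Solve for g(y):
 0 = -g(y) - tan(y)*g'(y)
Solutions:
 g(y) = C1/sin(y)


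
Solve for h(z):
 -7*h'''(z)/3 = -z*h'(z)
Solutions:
 h(z) = C1 + Integral(C2*airyai(3^(1/3)*7^(2/3)*z/7) + C3*airybi(3^(1/3)*7^(2/3)*z/7), z)


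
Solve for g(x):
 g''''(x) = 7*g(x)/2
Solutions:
 g(x) = C1*exp(-2^(3/4)*7^(1/4)*x/2) + C2*exp(2^(3/4)*7^(1/4)*x/2) + C3*sin(2^(3/4)*7^(1/4)*x/2) + C4*cos(2^(3/4)*7^(1/4)*x/2)


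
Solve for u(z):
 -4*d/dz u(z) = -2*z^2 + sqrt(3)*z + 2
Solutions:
 u(z) = C1 + z^3/6 - sqrt(3)*z^2/8 - z/2


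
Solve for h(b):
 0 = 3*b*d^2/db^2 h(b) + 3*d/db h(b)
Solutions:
 h(b) = C1 + C2*log(b)


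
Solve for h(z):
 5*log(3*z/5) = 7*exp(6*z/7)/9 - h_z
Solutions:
 h(z) = C1 - 5*z*log(z) + 5*z*(-log(3) + 1 + log(5)) + 49*exp(6*z/7)/54


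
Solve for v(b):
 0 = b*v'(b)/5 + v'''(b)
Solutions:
 v(b) = C1 + Integral(C2*airyai(-5^(2/3)*b/5) + C3*airybi(-5^(2/3)*b/5), b)


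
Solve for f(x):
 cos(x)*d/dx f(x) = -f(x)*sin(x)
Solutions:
 f(x) = C1*cos(x)


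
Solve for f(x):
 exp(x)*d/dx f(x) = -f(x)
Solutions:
 f(x) = C1*exp(exp(-x))


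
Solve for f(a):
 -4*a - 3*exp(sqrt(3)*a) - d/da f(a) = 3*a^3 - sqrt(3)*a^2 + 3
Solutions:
 f(a) = C1 - 3*a^4/4 + sqrt(3)*a^3/3 - 2*a^2 - 3*a - sqrt(3)*exp(sqrt(3)*a)


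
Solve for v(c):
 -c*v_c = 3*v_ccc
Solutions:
 v(c) = C1 + Integral(C2*airyai(-3^(2/3)*c/3) + C3*airybi(-3^(2/3)*c/3), c)


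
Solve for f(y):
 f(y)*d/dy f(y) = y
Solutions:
 f(y) = -sqrt(C1 + y^2)
 f(y) = sqrt(C1 + y^2)


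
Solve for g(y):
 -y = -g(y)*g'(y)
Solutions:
 g(y) = -sqrt(C1 + y^2)
 g(y) = sqrt(C1 + y^2)


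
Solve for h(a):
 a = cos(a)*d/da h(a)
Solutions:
 h(a) = C1 + Integral(a/cos(a), a)


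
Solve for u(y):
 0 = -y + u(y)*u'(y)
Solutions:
 u(y) = -sqrt(C1 + y^2)
 u(y) = sqrt(C1 + y^2)


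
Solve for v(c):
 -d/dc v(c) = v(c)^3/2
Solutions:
 v(c) = -sqrt(-1/(C1 - c))
 v(c) = sqrt(-1/(C1 - c))


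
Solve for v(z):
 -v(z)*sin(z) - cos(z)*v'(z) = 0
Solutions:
 v(z) = C1*cos(z)


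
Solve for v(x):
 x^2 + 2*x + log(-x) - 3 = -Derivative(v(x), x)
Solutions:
 v(x) = C1 - x^3/3 - x^2 - x*log(-x) + 4*x


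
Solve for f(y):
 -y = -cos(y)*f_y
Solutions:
 f(y) = C1 + Integral(y/cos(y), y)


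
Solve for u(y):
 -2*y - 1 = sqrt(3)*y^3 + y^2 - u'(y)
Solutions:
 u(y) = C1 + sqrt(3)*y^4/4 + y^3/3 + y^2 + y


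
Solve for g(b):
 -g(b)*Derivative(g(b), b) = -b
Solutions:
 g(b) = -sqrt(C1 + b^2)
 g(b) = sqrt(C1 + b^2)


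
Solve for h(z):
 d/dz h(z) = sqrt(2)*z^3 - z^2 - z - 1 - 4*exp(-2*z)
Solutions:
 h(z) = C1 + sqrt(2)*z^4/4 - z^3/3 - z^2/2 - z + 2*exp(-2*z)


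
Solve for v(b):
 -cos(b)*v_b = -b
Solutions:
 v(b) = C1 + Integral(b/cos(b), b)


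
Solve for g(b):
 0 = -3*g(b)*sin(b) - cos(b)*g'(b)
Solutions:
 g(b) = C1*cos(b)^3


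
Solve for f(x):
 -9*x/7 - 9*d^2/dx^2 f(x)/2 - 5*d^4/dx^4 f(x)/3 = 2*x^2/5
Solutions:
 f(x) = C1 + C2*x + C3*sin(3*sqrt(30)*x/10) + C4*cos(3*sqrt(30)*x/10) - x^4/135 - x^3/21 + 8*x^2/243


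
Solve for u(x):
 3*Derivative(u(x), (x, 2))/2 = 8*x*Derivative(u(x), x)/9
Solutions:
 u(x) = C1 + C2*erfi(2*sqrt(6)*x/9)


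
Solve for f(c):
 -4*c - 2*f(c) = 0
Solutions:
 f(c) = -2*c


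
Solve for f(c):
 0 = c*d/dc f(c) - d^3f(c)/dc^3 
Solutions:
 f(c) = C1 + Integral(C2*airyai(c) + C3*airybi(c), c)


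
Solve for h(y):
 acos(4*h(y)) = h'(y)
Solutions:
 Integral(1/acos(4*_y), (_y, h(y))) = C1 + y


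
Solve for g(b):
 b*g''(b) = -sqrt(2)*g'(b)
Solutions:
 g(b) = C1 + C2*b^(1 - sqrt(2))


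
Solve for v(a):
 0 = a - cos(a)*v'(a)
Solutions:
 v(a) = C1 + Integral(a/cos(a), a)


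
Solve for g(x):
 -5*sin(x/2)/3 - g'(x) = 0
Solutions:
 g(x) = C1 + 10*cos(x/2)/3


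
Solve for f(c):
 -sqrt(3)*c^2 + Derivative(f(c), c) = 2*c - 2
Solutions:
 f(c) = C1 + sqrt(3)*c^3/3 + c^2 - 2*c


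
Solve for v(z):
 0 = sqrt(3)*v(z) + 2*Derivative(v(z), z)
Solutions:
 v(z) = C1*exp(-sqrt(3)*z/2)


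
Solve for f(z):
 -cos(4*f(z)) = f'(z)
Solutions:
 f(z) = -asin((C1 + exp(8*z))/(C1 - exp(8*z)))/4 + pi/4
 f(z) = asin((C1 + exp(8*z))/(C1 - exp(8*z)))/4


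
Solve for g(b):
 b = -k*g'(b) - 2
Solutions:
 g(b) = C1 - b^2/(2*k) - 2*b/k


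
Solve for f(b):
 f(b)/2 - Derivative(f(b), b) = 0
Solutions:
 f(b) = C1*exp(b/2)


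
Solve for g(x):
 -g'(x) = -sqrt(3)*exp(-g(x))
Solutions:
 g(x) = log(C1 + sqrt(3)*x)


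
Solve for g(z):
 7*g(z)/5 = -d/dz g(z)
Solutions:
 g(z) = C1*exp(-7*z/5)


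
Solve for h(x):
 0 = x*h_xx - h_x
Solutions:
 h(x) = C1 + C2*x^2


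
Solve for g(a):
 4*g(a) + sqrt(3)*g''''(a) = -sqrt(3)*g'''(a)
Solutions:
 g(a) = C1*exp(a*(-3 + sqrt(3)*sqrt(3 + 32*2^(2/3)*3^(1/3)/(9 + sqrt(81 - 1024*sqrt(3)))^(1/3) + 4*2^(1/3)*3^(1/6)*(9 + sqrt(81 - 1024*sqrt(3)))^(1/3)))/12)*sin(sqrt(6)*a*sqrt(Abs(-3 + 16*2^(2/3)*3^(1/3)/(9 + sqrt(81 - 1024*sqrt(3)))^(1/3) + 3*sqrt(3)/sqrt(3 + 32*2^(2/3)*3^(1/3)/(9 + sqrt(81 - 1024*sqrt(3)))^(1/3) + 4*2^(1/3)*3^(1/6)*(9 + sqrt(81 - 1024*sqrt(3)))^(1/3)) + 2*2^(1/3)*3^(1/6)*(9 + sqrt(81 - 1024*sqrt(3)))^(1/3)))/12) + C2*exp(a*(-3 + sqrt(3)*sqrt(3 + 32*2^(2/3)*3^(1/3)/(9 + sqrt(81 - 1024*sqrt(3)))^(1/3) + 4*2^(1/3)*3^(1/6)*(9 + sqrt(81 - 1024*sqrt(3)))^(1/3)))/12)*cos(sqrt(6)*a*sqrt(-3 + 16*2^(2/3)*3^(1/3)/(9 + sqrt(81 - 1024*sqrt(3)))^(1/3) + 3*sqrt(3)/sqrt(3 + 32*2^(2/3)*3^(1/3)/(9 + sqrt(81 - 1024*sqrt(3)))^(1/3) + 4*2^(1/3)*3^(1/6)*(9 + sqrt(81 - 1024*sqrt(3)))^(1/3)) + 2*2^(1/3)*3^(1/6)*(9 + sqrt(81 - 1024*sqrt(3)))^(1/3))/12) + C3*exp(-a*(3 + sqrt(3)*sqrt(3 + 32*2^(2/3)*3^(1/3)/(9 + sqrt(81 - 1024*sqrt(3)))^(1/3) + 4*2^(1/3)*3^(1/6)*(9 + sqrt(81 - 1024*sqrt(3)))^(1/3)))/12)*sin(sqrt(6)*a*sqrt(Abs(3 - 2*2^(1/3)*3^(1/6)*(9 + sqrt(81 - 1024*sqrt(3)))^(1/3) + 3*sqrt(3)/sqrt(3 + 32*2^(2/3)*3^(1/3)/(9 + sqrt(81 - 1024*sqrt(3)))^(1/3) + 4*2^(1/3)*3^(1/6)*(9 + sqrt(81 - 1024*sqrt(3)))^(1/3)) - 16*2^(2/3)*3^(1/3)/(9 + sqrt(81 - 1024*sqrt(3)))^(1/3)))/12) + C4*exp(-a*(3 + sqrt(3)*sqrt(3 + 32*2^(2/3)*3^(1/3)/(9 + sqrt(81 - 1024*sqrt(3)))^(1/3) + 4*2^(1/3)*3^(1/6)*(9 + sqrt(81 - 1024*sqrt(3)))^(1/3)))/12)*cos(sqrt(6)*a*sqrt(-3 + 16*2^(2/3)*3^(1/3)/(9 + sqrt(81 - 1024*sqrt(3)))^(1/3) - 3*sqrt(3)/sqrt(3 + 32*2^(2/3)*3^(1/3)/(9 + sqrt(81 - 1024*sqrt(3)))^(1/3) + 4*2^(1/3)*3^(1/6)*(9 + sqrt(81 - 1024*sqrt(3)))^(1/3)) + 2*2^(1/3)*3^(1/6)*(9 + sqrt(81 - 1024*sqrt(3)))^(1/3))/12)


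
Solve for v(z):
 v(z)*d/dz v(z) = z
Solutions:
 v(z) = -sqrt(C1 + z^2)
 v(z) = sqrt(C1 + z^2)


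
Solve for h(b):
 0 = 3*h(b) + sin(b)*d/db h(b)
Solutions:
 h(b) = C1*(cos(b) + 1)^(3/2)/(cos(b) - 1)^(3/2)


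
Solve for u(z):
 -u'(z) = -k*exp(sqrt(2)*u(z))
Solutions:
 u(z) = sqrt(2)*(2*log(-1/(C1 + k*z)) - log(2))/4


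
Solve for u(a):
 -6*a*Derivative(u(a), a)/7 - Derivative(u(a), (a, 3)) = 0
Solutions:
 u(a) = C1 + Integral(C2*airyai(-6^(1/3)*7^(2/3)*a/7) + C3*airybi(-6^(1/3)*7^(2/3)*a/7), a)


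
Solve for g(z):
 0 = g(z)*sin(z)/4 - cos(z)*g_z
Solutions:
 g(z) = C1/cos(z)^(1/4)


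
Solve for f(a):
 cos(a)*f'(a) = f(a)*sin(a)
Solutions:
 f(a) = C1/cos(a)


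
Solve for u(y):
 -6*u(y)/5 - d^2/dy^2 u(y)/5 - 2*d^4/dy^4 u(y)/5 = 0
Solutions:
 u(y) = (C1*sin(3^(1/4)*y*cos(atan(sqrt(47))/2)) + C2*cos(3^(1/4)*y*cos(atan(sqrt(47))/2)))*exp(-3^(1/4)*y*sin(atan(sqrt(47))/2)) + (C3*sin(3^(1/4)*y*cos(atan(sqrt(47))/2)) + C4*cos(3^(1/4)*y*cos(atan(sqrt(47))/2)))*exp(3^(1/4)*y*sin(atan(sqrt(47))/2))


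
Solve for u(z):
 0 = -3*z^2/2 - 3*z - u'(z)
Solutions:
 u(z) = C1 - z^3/2 - 3*z^2/2


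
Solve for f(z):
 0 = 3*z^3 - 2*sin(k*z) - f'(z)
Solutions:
 f(z) = C1 + 3*z^4/4 + 2*cos(k*z)/k


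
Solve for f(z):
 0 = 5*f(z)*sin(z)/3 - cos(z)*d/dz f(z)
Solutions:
 f(z) = C1/cos(z)^(5/3)


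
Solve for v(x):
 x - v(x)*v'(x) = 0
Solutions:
 v(x) = -sqrt(C1 + x^2)
 v(x) = sqrt(C1 + x^2)


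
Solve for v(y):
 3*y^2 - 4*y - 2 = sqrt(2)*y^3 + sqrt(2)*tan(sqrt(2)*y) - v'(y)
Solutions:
 v(y) = C1 + sqrt(2)*y^4/4 - y^3 + 2*y^2 + 2*y - log(cos(sqrt(2)*y))


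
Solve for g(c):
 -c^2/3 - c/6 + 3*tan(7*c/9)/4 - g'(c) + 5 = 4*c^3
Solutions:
 g(c) = C1 - c^4 - c^3/9 - c^2/12 + 5*c - 27*log(cos(7*c/9))/28


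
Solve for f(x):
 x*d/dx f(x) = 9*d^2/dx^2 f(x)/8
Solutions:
 f(x) = C1 + C2*erfi(2*x/3)


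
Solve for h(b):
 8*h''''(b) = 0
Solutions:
 h(b) = C1 + C2*b + C3*b^2 + C4*b^3


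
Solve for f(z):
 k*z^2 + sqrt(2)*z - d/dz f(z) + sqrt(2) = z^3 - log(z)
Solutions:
 f(z) = C1 + k*z^3/3 - z^4/4 + sqrt(2)*z^2/2 + z*log(z) - z + sqrt(2)*z


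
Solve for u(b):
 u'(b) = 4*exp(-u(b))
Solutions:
 u(b) = log(C1 + 4*b)


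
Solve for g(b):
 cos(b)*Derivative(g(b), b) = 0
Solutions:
 g(b) = C1


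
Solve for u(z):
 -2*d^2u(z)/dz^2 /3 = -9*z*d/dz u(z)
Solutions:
 u(z) = C1 + C2*erfi(3*sqrt(3)*z/2)


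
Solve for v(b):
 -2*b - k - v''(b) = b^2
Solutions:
 v(b) = C1 + C2*b - b^4/12 - b^3/3 - b^2*k/2


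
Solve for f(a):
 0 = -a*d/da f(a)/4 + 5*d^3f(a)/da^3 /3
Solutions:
 f(a) = C1 + Integral(C2*airyai(150^(1/3)*a/10) + C3*airybi(150^(1/3)*a/10), a)


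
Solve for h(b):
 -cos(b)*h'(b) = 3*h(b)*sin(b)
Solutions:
 h(b) = C1*cos(b)^3


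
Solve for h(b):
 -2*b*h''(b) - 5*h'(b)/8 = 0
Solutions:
 h(b) = C1 + C2*b^(11/16)


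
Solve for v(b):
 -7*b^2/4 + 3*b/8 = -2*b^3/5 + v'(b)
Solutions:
 v(b) = C1 + b^4/10 - 7*b^3/12 + 3*b^2/16


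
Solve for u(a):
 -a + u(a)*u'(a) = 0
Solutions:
 u(a) = -sqrt(C1 + a^2)
 u(a) = sqrt(C1 + a^2)


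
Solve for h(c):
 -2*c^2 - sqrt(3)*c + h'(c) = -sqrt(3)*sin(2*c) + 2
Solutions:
 h(c) = C1 + 2*c^3/3 + sqrt(3)*c^2/2 + 2*c + sqrt(3)*cos(2*c)/2


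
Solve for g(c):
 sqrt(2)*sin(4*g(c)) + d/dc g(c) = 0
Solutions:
 g(c) = -acos((-C1 - exp(8*sqrt(2)*c))/(C1 - exp(8*sqrt(2)*c)))/4 + pi/2
 g(c) = acos((-C1 - exp(8*sqrt(2)*c))/(C1 - exp(8*sqrt(2)*c)))/4


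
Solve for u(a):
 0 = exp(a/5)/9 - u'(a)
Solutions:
 u(a) = C1 + 5*exp(a/5)/9
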